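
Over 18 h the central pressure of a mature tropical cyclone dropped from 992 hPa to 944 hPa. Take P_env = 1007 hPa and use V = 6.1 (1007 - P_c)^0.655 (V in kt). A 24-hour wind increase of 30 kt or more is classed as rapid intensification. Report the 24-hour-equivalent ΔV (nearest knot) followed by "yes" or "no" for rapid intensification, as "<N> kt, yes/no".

75 kt, yes

V₁: ΔP = 15, V ≈ 6.1 × 15^0.655 ≈ 35.95 kt.
V₂: ΔP = 63, V ≈ 6.1 × 63^0.655 ≈ 92.02 kt.
ΔV over 18 h = 56.07 kt → 24 h equivalent = 56.07 × 24/18 ≈ 74.76 kt.
75 kt ≥ 30 kt ⇒ rapid intensification.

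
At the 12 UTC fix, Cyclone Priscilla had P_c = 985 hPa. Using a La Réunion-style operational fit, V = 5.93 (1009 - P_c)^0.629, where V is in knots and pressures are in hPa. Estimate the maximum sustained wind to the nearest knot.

44 kt

ΔP = 1009 − 985 = 24 hPa.
24^0.629 ≈ 7.382.
V ≈ 5.93 × 7.382 ≈ 43.8 kt.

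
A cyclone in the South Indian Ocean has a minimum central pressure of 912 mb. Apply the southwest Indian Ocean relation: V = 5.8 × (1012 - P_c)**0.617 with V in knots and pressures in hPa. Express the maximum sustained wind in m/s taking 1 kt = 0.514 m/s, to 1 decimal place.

51.1 m/s

ΔP = 1012 − 912 = 100 mb.
V ≈ 5.8 × 100^0.617 = 5.8 × 17.140 ≈ 99.410 kt.
99.410 × 0.514 ≈ 51.10 m/s → 51.1 m/s.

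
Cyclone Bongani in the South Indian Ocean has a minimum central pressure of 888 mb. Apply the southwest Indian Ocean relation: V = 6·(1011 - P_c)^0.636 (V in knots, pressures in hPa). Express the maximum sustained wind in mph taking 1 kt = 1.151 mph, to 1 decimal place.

ΔP = 1011 − 888 = 123 mb.
V ≈ 6 × 123^0.636 = 6 × 21.339 ≈ 128.036 kt.
128.036 × 1.151 ≈ 147.37 mph → 147.4 mph.

147.4 mph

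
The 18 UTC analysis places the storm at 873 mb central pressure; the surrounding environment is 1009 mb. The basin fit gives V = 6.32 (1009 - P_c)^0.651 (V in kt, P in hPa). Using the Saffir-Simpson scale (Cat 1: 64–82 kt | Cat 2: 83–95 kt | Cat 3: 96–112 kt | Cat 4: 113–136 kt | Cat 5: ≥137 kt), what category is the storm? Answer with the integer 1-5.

5

ΔP = 1009 − 873 = 136 mb.
V ≈ 6.32 × 136^0.651 = 6.32 × 24.49 ≈ 155 kt.
155 kt falls in the Category 5 band.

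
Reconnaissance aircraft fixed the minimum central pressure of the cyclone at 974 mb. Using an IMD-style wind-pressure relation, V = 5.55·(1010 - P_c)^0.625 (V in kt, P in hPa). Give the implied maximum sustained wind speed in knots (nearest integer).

ΔP = 1010 − 974 = 36 mb.
36^0.625 ≈ 9.391.
V ≈ 5.55 × 9.391 ≈ 52.1 kt.

52 kt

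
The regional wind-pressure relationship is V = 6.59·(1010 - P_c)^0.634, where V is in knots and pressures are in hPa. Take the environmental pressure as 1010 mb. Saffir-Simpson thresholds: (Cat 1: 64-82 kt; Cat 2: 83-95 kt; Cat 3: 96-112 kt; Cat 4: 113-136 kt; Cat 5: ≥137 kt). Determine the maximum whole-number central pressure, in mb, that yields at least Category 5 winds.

890 mb

Category 5 begins at V = 137 kt.
Required ΔP = (137/6.59)^(1/0.634) = 20.789^1.577 ≈ 119.84 mb.
P_c ≤ 1010 − 119.84 = 890.16, so the highest integer P_c is 890 mb.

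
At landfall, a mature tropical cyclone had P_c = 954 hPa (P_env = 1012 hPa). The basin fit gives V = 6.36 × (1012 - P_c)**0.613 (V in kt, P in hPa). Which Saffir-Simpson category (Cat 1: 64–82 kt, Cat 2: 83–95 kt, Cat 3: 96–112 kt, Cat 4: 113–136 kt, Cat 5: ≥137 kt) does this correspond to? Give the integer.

ΔP = 1012 − 954 = 58 hPa.
V ≈ 6.36 × 58^0.613 = 6.36 × 12.05 ≈ 77 kt.
77 kt falls in the Category 1 band.

1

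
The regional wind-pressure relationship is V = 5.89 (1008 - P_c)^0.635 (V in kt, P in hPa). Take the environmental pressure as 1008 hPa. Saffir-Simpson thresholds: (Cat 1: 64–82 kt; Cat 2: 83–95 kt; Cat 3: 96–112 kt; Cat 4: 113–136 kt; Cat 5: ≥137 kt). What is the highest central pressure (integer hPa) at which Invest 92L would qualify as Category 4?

Category 4 begins at V = 113 kt.
Required ΔP = (113/5.89)^(1/0.635) = 19.185^1.575 ≈ 104.81 hPa.
P_c ≤ 1008 − 104.81 = 903.19, so the highest integer P_c is 903 hPa.

903 hPa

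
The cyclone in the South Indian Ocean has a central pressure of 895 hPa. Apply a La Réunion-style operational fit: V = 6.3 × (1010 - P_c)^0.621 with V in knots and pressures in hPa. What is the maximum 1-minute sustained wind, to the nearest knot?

120 kt

ΔP = 1010 − 895 = 115 hPa.
115^0.621 ≈ 19.041.
V ≈ 6.3 × 19.041 ≈ 120.0 kt.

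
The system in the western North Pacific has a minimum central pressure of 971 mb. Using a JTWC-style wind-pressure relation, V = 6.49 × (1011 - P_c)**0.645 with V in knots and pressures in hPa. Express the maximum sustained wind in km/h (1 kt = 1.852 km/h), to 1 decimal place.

ΔP = 1011 − 971 = 40 mb.
V ≈ 6.49 × 40^0.645 = 6.49 × 10.798 ≈ 70.077 kt.
70.077 × 1.852 ≈ 129.78 km/h → 129.8 km/h.

129.8 km/h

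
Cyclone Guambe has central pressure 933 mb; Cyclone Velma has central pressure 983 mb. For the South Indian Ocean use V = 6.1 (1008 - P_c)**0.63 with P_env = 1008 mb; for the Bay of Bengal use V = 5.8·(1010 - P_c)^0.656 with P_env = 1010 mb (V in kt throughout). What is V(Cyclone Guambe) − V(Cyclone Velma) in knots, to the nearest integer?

Cyclone Guambe: ΔP = 75; V ≈ 6.1 × 75^0.63 ≈ 92.60 kt.
Cyclone Velma: ΔP = 27; V ≈ 5.8 × 27^0.656 ≈ 50.40 kt.
Difference ≈ 92.60 − 50.40 = 42.20 → 42 kt.

42 kt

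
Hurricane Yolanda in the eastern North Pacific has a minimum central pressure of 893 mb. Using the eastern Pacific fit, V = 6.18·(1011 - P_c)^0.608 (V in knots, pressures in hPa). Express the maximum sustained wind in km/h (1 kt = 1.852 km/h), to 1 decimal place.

208.1 km/h

ΔP = 1011 − 893 = 118 mb.
V ≈ 6.18 × 118^0.608 = 6.18 × 18.185 ≈ 112.381 kt.
112.381 × 1.852 ≈ 208.13 km/h → 208.1 km/h.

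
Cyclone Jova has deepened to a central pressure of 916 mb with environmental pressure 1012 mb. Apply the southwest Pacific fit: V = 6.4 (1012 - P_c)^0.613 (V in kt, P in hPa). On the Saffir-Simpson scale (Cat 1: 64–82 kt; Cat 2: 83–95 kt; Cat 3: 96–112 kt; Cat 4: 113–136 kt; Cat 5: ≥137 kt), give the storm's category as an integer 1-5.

3

ΔP = 1012 − 916 = 96 mb.
V ≈ 6.4 × 96^0.613 = 6.4 × 16.41 ≈ 105 kt.
105 kt falls in the Category 3 band.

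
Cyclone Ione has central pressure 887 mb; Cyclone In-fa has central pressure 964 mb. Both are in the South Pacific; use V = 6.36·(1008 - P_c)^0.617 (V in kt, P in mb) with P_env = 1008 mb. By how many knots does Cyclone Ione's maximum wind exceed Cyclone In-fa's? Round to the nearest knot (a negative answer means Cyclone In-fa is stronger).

Cyclone Ione: ΔP = 121; V ≈ 6.36 × 121^0.617 ≈ 122.61 kt.
Cyclone In-fa: ΔP = 44; V ≈ 6.36 × 44^0.617 ≈ 65.69 kt.
Difference ≈ 122.61 − 65.69 = 56.92 → 57 kt.

57 kt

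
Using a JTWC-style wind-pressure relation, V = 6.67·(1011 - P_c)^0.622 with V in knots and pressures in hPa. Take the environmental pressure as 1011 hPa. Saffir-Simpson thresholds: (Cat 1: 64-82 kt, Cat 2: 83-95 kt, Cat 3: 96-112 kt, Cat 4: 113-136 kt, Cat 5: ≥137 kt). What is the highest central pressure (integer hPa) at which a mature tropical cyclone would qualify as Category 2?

Category 2 begins at V = 83 kt.
Required ΔP = (83/6.67)^(1/0.622) = 12.444^1.608 ≈ 57.59 hPa.
P_c ≤ 1011 − 57.59 = 953.41, so the highest integer P_c is 953 hPa.

953 hPa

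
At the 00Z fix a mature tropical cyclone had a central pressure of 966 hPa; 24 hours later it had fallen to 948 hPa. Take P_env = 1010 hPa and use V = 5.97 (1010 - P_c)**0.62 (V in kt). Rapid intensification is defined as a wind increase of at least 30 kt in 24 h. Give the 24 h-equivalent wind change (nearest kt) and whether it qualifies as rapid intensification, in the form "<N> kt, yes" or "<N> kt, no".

V₁: ΔP = 44, V ≈ 5.97 × 44^0.62 ≈ 62.36 kt.
V₂: ΔP = 62, V ≈ 5.97 × 62^0.62 ≈ 77.14 kt.
ΔV over 24 h = 14.78 kt → 24 h equivalent = 14.78 × 24/24 ≈ 14.78 kt.
15 kt < 30 kt ⇒ not rapid intensification.

15 kt, no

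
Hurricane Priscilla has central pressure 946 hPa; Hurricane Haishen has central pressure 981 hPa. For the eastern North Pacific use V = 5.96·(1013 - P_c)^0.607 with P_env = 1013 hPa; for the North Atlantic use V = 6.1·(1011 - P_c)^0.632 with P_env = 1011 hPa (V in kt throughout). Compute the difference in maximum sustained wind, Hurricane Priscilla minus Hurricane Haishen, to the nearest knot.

24 kt

Hurricane Priscilla: ΔP = 67; V ≈ 5.96 × 67^0.607 ≈ 76.50 kt.
Hurricane Haishen: ΔP = 30; V ≈ 6.1 × 30^0.632 ≈ 52.34 kt.
Difference ≈ 76.50 − 52.34 = 24.16 → 24 kt.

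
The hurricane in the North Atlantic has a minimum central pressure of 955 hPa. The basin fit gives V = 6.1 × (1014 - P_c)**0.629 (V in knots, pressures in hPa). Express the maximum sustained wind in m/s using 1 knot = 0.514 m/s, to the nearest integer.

ΔP = 1014 − 955 = 59 hPa.
V ≈ 6.1 × 59^0.629 = 6.1 × 12.998 ≈ 79.286 kt.
79.286 × 0.514 ≈ 40.75 m/s → 41 m/s.

41 m/s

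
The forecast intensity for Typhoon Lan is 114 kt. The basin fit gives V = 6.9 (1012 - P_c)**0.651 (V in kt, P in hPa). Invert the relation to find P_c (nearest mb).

ΔP = (V / 6.9)^(1/0.651) = (114/6.9)^1.536.
114/6.9 = 16.522; 16.522^1.536 ≈ 74.31 mb.
P_c = 1012 − 74.31 = 937.69 ≈ 938 mb.

938 mb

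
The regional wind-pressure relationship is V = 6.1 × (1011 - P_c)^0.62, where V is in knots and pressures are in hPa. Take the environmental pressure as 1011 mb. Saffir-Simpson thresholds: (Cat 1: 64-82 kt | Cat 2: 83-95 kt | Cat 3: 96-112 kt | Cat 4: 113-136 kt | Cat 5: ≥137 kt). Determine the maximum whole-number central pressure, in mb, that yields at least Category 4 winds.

Category 4 begins at V = 113 kt.
Required ΔP = (113/6.1)^(1/0.62) = 18.525^1.613 ≈ 110.86 mb.
P_c ≤ 1011 − 110.86 = 900.14, so the highest integer P_c is 900 mb.

900 mb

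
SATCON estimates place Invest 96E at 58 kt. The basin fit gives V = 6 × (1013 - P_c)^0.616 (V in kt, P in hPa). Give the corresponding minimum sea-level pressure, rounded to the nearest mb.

ΔP = (V / 6)^(1/0.616) = (58/6)^1.623.
58/6 = 9.667; 9.667^1.623 ≈ 39.76 mb.
P_c = 1013 − 39.76 = 973.24 ≈ 973 mb.

973 mb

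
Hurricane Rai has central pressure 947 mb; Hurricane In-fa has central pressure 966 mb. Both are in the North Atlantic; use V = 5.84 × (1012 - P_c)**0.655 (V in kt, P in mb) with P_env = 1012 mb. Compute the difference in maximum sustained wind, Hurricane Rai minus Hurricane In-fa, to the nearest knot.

Hurricane Rai: ΔP = 65; V ≈ 5.84 × 65^0.655 ≈ 89.92 kt.
Hurricane In-fa: ΔP = 46; V ≈ 5.84 × 46^0.655 ≈ 71.70 kt.
Difference ≈ 89.92 − 71.70 = 18.22 → 18 kt.

18 kt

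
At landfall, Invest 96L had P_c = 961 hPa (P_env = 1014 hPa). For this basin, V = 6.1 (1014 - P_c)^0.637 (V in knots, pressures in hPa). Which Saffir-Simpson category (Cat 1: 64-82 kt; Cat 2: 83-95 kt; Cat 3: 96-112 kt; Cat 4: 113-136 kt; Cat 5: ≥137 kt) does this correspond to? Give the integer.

ΔP = 1014 − 961 = 53 hPa.
V ≈ 6.1 × 53^0.637 = 6.1 × 12.54 ≈ 77 kt.
77 kt falls in the Category 1 band.

1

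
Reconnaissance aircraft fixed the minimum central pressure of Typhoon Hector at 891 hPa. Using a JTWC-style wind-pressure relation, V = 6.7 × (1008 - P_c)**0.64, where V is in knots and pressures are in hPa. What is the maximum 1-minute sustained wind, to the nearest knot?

141 kt

ΔP = 1008 − 891 = 117 hPa.
117^0.64 ≈ 21.069.
V ≈ 6.7 × 21.069 ≈ 141.2 kt.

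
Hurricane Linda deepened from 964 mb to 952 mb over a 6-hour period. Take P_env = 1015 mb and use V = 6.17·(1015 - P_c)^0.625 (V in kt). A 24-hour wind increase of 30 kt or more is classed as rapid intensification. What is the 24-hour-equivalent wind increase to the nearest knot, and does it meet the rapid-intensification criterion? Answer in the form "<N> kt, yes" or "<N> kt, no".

V₁: ΔP = 51, V ≈ 6.17 × 51^0.625 ≈ 72.03 kt.
V₂: ΔP = 63, V ≈ 6.17 × 63^0.625 ≈ 82.20 kt.
ΔV over 6 h = 10.17 kt → 24 h equivalent = 10.17 × 24/6 ≈ 40.68 kt.
41 kt ≥ 30 kt ⇒ rapid intensification.

41 kt, yes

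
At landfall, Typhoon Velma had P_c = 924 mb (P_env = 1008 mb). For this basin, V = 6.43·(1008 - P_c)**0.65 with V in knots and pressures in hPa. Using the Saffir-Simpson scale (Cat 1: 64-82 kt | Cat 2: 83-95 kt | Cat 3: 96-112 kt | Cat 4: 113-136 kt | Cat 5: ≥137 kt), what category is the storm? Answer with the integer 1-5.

4

ΔP = 1008 − 924 = 84 mb.
V ≈ 6.43 × 84^0.65 = 6.43 × 17.81 ≈ 115 kt.
115 kt falls in the Category 4 band.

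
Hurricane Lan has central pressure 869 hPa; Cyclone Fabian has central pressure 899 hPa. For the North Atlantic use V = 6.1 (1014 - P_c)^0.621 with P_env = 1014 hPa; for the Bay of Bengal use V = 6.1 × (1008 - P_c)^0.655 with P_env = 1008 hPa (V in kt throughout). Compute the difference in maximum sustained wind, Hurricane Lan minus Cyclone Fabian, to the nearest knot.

Hurricane Lan: ΔP = 145; V ≈ 6.1 × 145^0.621 ≈ 134.13 kt.
Cyclone Fabian: ΔP = 109; V ≈ 6.1 × 109^0.655 ≈ 131.78 kt.
Difference ≈ 134.13 − 131.78 = 2.35 → 2 kt.

2 kt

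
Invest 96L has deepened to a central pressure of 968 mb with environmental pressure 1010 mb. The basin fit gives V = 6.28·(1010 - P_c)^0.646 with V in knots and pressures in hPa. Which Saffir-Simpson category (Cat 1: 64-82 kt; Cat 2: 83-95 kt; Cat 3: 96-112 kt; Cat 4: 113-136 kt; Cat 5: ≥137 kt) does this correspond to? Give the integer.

ΔP = 1010 − 968 = 42 mb.
V ≈ 6.28 × 42^0.646 = 6.28 × 11.18 ≈ 70 kt.
70 kt falls in the Category 1 band.

1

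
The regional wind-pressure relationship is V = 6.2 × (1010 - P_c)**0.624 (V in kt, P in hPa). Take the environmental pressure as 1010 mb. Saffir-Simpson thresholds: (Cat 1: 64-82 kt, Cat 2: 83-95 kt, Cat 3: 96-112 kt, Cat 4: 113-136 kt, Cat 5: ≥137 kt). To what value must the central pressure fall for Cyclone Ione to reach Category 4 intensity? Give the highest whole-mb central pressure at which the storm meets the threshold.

905 mb

Category 4 begins at V = 113 kt.
Required ΔP = (113/6.2)^(1/0.624) = 18.226^1.603 ≈ 104.79 mb.
P_c ≤ 1010 − 104.79 = 905.21, so the highest integer P_c is 905 mb.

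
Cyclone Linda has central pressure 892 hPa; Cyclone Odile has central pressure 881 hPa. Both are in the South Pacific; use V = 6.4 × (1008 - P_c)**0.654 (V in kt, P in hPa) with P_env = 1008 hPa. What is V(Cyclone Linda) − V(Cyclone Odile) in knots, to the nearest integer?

-9 kt

Cyclone Linda: ΔP = 116; V ≈ 6.4 × 116^0.654 ≈ 143.33 kt.
Cyclone Odile: ΔP = 127; V ≈ 6.4 × 127^0.654 ≈ 152.08 kt.
Difference ≈ 143.33 − 152.08 = -8.75 → -9 kt.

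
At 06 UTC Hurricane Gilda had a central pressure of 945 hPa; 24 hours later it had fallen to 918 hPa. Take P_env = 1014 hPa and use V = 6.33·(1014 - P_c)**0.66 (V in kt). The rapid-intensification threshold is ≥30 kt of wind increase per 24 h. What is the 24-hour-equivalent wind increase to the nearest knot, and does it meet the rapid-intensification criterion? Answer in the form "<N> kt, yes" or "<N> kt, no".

25 kt, no

V₁: ΔP = 69, V ≈ 6.33 × 69^0.66 ≈ 103.52 kt.
V₂: ΔP = 96, V ≈ 6.33 × 96^0.66 ≈ 128.74 kt.
ΔV over 24 h = 25.22 kt → 24 h equivalent = 25.22 × 24/24 ≈ 25.22 kt.
25 kt < 30 kt ⇒ not rapid intensification.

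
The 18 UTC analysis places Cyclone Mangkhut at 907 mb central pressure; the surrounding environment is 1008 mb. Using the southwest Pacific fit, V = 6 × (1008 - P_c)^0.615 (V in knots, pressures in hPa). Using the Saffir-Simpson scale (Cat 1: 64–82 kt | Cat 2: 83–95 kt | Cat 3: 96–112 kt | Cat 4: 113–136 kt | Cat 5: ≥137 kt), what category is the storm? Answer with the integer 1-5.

3

ΔP = 1008 − 907 = 101 mb.
V ≈ 6 × 101^0.615 = 6 × 17.09 ≈ 103 kt.
103 kt falls in the Category 3 band.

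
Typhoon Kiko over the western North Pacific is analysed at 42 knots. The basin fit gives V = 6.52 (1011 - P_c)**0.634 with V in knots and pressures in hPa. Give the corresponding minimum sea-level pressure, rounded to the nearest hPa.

ΔP = (V / 6.52)^(1/0.634) = (42/6.52)^1.577.
42/6.52 = 6.442; 6.442^1.577 ≈ 18.88 hPa.
P_c = 1011 − 18.88 = 992.12 ≈ 992 hPa.

992 hPa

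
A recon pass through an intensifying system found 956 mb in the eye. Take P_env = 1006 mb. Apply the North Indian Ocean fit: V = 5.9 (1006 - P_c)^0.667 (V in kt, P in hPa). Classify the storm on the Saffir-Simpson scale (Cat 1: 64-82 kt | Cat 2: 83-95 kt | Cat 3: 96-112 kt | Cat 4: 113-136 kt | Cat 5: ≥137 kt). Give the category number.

ΔP = 1006 − 956 = 50 mb.
V ≈ 5.9 × 50^0.667 = 5.9 × 13.59 ≈ 80 kt.
80 kt falls in the Category 1 band.

1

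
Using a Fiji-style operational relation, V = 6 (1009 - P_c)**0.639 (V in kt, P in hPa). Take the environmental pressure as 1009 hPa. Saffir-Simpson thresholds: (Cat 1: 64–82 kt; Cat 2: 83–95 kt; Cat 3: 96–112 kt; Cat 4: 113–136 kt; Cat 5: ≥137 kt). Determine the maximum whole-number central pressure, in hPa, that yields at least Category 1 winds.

968 hPa

Category 1 begins at V = 64 kt.
Required ΔP = (64/6)^(1/0.639) = 10.667^1.565 ≈ 40.63 hPa.
P_c ≤ 1009 − 40.63 = 968.37, so the highest integer P_c is 968 hPa.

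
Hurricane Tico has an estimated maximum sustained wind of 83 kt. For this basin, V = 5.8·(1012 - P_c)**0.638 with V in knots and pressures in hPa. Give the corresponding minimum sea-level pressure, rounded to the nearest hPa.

947 hPa

ΔP = (V / 5.8)^(1/0.638) = (83/5.8)^1.567.
83/5.8 = 14.310; 14.310^1.567 ≈ 64.77 hPa.
P_c = 1012 − 64.77 = 947.23 ≈ 947 hPa.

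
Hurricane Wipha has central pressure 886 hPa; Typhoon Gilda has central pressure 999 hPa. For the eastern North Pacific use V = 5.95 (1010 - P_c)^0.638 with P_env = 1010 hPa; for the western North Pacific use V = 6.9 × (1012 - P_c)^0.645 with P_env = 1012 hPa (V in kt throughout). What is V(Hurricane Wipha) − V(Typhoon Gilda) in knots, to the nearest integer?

Hurricane Wipha: ΔP = 124; V ≈ 5.95 × 124^0.638 ≈ 128.86 kt.
Typhoon Gilda: ΔP = 13; V ≈ 6.9 × 13^0.645 ≈ 36.09 kt.
Difference ≈ 128.86 − 36.09 = 92.77 → 93 kt.

93 kt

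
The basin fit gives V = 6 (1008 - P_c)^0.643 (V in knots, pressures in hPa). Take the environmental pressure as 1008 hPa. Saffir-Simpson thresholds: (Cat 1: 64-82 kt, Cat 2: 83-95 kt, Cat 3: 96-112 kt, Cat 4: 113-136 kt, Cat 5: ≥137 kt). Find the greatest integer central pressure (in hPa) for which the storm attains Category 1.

Category 1 begins at V = 64 kt.
Required ΔP = (64/6)^(1/0.643) = 10.667^1.555 ≈ 39.70 hPa.
P_c ≤ 1008 − 39.70 = 968.30, so the highest integer P_c is 968 hPa.

968 hPa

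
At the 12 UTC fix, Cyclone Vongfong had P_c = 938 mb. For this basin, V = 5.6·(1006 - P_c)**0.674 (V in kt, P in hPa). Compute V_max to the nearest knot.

96 kt

ΔP = 1006 − 938 = 68 mb.
68^0.674 ≈ 17.183.
V ≈ 5.6 × 17.183 ≈ 96.2 kt.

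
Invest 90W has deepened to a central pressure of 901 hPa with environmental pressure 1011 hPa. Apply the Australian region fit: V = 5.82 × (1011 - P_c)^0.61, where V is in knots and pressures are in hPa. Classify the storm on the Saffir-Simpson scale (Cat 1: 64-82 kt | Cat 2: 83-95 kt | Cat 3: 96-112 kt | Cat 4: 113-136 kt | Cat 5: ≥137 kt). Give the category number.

ΔP = 1011 − 901 = 110 hPa.
V ≈ 5.82 × 110^0.61 = 5.82 × 17.59 ≈ 102 kt.
102 kt falls in the Category 3 band.

3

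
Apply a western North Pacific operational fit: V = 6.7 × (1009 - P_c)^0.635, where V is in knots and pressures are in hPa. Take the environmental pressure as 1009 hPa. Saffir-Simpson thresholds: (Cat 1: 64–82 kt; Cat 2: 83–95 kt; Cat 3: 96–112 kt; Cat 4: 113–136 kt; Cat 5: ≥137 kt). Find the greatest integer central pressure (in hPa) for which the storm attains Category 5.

893 hPa

Category 5 begins at V = 137 kt.
Required ΔP = (137/6.7)^(1/0.635) = 20.448^1.575 ≈ 115.88 hPa.
P_c ≤ 1009 − 115.88 = 893.12, so the highest integer P_c is 893 hPa.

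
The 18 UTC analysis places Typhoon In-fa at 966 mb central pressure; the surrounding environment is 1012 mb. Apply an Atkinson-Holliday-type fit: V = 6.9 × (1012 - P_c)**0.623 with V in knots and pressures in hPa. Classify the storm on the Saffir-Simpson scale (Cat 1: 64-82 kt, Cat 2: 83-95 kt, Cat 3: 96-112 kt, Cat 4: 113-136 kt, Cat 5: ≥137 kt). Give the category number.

ΔP = 1012 − 966 = 46 mb.
V ≈ 6.9 × 46^0.623 = 6.9 × 10.86 ≈ 75 kt.
75 kt falls in the Category 1 band.

1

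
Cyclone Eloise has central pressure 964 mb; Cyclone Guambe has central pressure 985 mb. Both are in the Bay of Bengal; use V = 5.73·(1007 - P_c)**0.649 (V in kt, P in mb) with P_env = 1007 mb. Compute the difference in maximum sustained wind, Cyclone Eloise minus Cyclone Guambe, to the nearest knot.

Cyclone Eloise: ΔP = 43; V ≈ 5.73 × 43^0.649 ≈ 65.81 kt.
Cyclone Guambe: ΔP = 22; V ≈ 5.73 × 22^0.649 ≈ 42.60 kt.
Difference ≈ 65.81 − 42.60 = 23.21 → 23 kt.

23 kt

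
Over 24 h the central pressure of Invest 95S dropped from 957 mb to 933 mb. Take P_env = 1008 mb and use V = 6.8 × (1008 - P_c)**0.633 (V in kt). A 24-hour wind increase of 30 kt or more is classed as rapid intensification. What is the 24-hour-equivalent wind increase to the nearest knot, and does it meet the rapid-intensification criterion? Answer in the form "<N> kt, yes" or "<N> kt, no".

V₁: ΔP = 51, V ≈ 6.8 × 51^0.633 ≈ 81.92 kt.
V₂: ΔP = 75, V ≈ 6.8 × 75^0.633 ≈ 104.57 kt.
ΔV over 24 h = 22.65 kt → 24 h equivalent = 22.65 × 24/24 ≈ 22.65 kt.
23 kt < 30 kt ⇒ not rapid intensification.

23 kt, no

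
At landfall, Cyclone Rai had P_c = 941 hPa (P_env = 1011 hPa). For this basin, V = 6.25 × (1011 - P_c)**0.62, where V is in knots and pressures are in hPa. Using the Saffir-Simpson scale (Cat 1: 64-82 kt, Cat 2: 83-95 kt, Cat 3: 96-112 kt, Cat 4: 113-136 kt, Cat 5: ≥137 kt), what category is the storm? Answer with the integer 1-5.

ΔP = 1011 − 941 = 70 hPa.
V ≈ 6.25 × 70^0.62 = 6.25 × 13.93 ≈ 87 kt.
87 kt falls in the Category 2 band.

2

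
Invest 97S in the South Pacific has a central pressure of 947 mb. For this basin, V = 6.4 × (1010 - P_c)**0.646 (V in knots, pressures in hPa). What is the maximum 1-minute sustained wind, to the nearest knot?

93 kt

ΔP = 1010 − 947 = 63 mb.
63^0.646 ≈ 14.534.
V ≈ 6.4 × 14.534 ≈ 93.0 kt.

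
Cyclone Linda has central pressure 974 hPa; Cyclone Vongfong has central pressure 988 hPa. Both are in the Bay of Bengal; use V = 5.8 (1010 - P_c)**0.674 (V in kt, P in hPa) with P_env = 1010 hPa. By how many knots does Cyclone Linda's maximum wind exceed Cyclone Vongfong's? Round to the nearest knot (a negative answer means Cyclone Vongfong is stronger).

18 kt

Cyclone Linda: ΔP = 36; V ≈ 5.8 × 36^0.674 ≈ 64.92 kt.
Cyclone Vongfong: ΔP = 22; V ≈ 5.8 × 22^0.674 ≈ 46.58 kt.
Difference ≈ 64.92 − 46.58 = 18.34 → 18 kt.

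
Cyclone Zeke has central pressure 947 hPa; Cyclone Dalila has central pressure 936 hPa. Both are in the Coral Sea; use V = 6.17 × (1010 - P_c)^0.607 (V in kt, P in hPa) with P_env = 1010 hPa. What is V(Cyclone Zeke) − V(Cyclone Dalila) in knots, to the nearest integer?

-8 kt

Cyclone Zeke: ΔP = 63; V ≈ 6.17 × 63^0.607 ≈ 76.29 kt.
Cyclone Dalila: ΔP = 74; V ≈ 6.17 × 74^0.607 ≈ 84.12 kt.
Difference ≈ 76.29 − 84.12 = -7.83 → -8 kt.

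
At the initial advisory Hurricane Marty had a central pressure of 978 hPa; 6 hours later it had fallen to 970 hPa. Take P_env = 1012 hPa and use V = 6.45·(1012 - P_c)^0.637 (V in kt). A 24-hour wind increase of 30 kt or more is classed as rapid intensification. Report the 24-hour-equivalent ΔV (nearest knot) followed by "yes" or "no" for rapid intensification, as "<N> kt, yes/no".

V₁: ΔP = 34, V ≈ 6.45 × 34^0.637 ≈ 60.97 kt.
V₂: ΔP = 42, V ≈ 6.45 × 42^0.637 ≈ 69.75 kt.
ΔV over 6 h = 8.78 kt → 24 h equivalent = 8.78 × 24/6 ≈ 35.12 kt.
35 kt ≥ 30 kt ⇒ rapid intensification.

35 kt, yes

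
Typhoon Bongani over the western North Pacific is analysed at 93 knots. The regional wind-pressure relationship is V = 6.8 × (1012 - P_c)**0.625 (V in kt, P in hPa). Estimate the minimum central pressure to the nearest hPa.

946 hPa

ΔP = (V / 6.8)^(1/0.625) = (93/6.8)^1.600.
93/6.8 = 13.676; 13.676^1.600 ≈ 65.70 hPa.
P_c = 1012 − 65.70 = 946.30 ≈ 946 hPa.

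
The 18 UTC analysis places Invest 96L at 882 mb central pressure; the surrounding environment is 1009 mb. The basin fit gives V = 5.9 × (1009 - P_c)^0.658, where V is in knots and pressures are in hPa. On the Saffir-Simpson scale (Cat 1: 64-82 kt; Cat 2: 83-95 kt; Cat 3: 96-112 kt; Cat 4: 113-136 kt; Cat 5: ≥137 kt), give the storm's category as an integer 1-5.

5

ΔP = 1009 − 882 = 127 mb.
V ≈ 5.9 × 127^0.658 = 5.9 × 24.23 ≈ 143 kt.
143 kt falls in the Category 5 band.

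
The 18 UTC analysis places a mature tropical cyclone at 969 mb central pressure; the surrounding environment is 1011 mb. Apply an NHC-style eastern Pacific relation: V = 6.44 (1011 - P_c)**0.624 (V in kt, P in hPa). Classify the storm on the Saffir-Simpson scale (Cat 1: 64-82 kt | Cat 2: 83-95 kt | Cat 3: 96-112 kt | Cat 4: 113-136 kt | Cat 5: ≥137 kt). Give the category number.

ΔP = 1011 − 969 = 42 mb.
V ≈ 6.44 × 42^0.624 = 6.44 × 10.30 ≈ 66 kt.
66 kt falls in the Category 1 band.

1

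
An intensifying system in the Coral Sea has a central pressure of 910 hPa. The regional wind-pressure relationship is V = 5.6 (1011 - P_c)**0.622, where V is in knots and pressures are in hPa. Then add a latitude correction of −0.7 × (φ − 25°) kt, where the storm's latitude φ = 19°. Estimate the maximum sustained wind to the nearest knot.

103 kt

ΔP = 1011 − 910 = 101 hPa.
101^0.622 ≈ 17.648.
V ≈ 5.6 × 17.648 ≈ 98.8 kt.
Latitude correction: −0.7 × (19 − 25) = 4.2 kt.
Corrected V ≈ 103 kt → 103 kt.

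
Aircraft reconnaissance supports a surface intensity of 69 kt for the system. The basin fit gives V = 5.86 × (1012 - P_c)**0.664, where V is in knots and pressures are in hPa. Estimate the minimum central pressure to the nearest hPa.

971 hPa

ΔP = (V / 5.86)^(1/0.664) = (69/5.86)^1.506.
69/5.86 = 11.775; 11.775^1.506 ≈ 41.01 hPa.
P_c = 1012 − 41.01 = 970.99 ≈ 971 hPa.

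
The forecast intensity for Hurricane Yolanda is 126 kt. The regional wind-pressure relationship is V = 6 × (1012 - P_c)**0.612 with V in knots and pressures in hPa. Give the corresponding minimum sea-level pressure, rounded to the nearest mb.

ΔP = (V / 6)^(1/0.612) = (126/6)^1.634.
126/6 = 21.000; 21.000^1.634 ≈ 144.71 mb.
P_c = 1012 − 144.71 = 867.29 ≈ 867 mb.

867 mb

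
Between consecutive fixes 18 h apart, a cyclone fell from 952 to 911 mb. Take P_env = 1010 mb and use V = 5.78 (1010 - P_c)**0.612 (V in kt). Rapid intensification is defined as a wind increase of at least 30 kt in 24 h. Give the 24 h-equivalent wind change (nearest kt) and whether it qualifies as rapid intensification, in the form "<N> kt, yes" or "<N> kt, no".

V₁: ΔP = 58, V ≈ 5.78 × 58^0.612 ≈ 69.37 kt.
V₂: ΔP = 99, V ≈ 5.78 × 99^0.612 ≈ 96.22 kt.
ΔV over 18 h = 26.85 kt → 24 h equivalent = 26.85 × 24/18 ≈ 35.80 kt.
36 kt ≥ 30 kt ⇒ rapid intensification.

36 kt, yes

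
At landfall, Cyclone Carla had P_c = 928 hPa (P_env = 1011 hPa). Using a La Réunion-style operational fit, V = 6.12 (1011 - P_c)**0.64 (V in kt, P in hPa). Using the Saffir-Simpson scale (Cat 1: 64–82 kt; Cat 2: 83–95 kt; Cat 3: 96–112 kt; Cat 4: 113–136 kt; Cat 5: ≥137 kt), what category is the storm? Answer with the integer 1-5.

3

ΔP = 1011 − 928 = 83 hPa.
V ≈ 6.12 × 83^0.64 = 6.12 × 16.91 ≈ 104 kt.
104 kt falls in the Category 3 band.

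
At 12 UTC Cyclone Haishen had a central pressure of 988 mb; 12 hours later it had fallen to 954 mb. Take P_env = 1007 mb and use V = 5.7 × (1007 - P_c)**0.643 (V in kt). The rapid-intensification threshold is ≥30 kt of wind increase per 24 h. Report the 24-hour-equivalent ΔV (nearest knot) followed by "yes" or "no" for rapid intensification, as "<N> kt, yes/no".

V₁: ΔP = 19, V ≈ 5.7 × 19^0.643 ≈ 37.85 kt.
V₂: ΔP = 53, V ≈ 5.7 × 53^0.643 ≈ 73.21 kt.
ΔV over 12 h = 35.36 kt → 24 h equivalent = 35.36 × 24/12 ≈ 70.72 kt.
71 kt ≥ 30 kt ⇒ rapid intensification.

71 kt, yes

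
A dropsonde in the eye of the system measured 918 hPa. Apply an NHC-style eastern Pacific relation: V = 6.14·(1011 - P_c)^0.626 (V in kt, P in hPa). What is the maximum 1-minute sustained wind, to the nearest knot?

ΔP = 1011 − 918 = 93 hPa.
93^0.626 ≈ 17.071.
V ≈ 6.14 × 17.071 ≈ 104.8 kt.

105 kt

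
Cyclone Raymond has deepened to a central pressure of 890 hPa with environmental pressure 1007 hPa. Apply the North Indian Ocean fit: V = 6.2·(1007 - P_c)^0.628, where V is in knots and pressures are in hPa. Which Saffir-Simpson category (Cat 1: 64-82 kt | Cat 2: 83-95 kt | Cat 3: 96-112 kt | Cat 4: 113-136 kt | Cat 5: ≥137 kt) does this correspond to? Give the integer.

4

ΔP = 1007 − 890 = 117 hPa.
V ≈ 6.2 × 117^0.628 = 6.2 × 19.90 ≈ 123 kt.
123 kt falls in the Category 4 band.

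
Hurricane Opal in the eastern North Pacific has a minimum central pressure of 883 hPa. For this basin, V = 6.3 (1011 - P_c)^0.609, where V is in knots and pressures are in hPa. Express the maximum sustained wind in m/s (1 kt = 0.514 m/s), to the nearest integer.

62 m/s

ΔP = 1011 − 883 = 128 hPa.
V ≈ 6.3 × 128^0.609 = 6.3 × 19.200 ≈ 120.957 kt.
120.957 × 0.514 ≈ 62.17 m/s → 62 m/s.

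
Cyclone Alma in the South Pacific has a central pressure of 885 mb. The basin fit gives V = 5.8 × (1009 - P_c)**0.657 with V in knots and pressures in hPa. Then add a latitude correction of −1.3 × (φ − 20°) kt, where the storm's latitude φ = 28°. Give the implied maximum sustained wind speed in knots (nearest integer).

127 kt

ΔP = 1009 − 885 = 124 mb.
124^0.657 ≈ 23.734.
V ≈ 5.8 × 23.734 ≈ 137.7 kt.
Latitude correction: −1.3 × (28 − 20) = -10.4 kt.
Corrected V ≈ 127.3 kt → 127 kt.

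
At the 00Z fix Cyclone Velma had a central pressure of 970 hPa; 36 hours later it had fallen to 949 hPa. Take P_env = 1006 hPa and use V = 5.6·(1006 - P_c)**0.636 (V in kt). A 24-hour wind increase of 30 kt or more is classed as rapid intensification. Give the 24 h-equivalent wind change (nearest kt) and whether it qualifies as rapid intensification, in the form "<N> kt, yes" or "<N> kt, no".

12 kt, no

V₁: ΔP = 36, V ≈ 5.6 × 36^0.636 ≈ 54.70 kt.
V₂: ΔP = 57, V ≈ 5.6 × 57^0.636 ≈ 73.27 kt.
ΔV over 36 h = 18.57 kt → 24 h equivalent = 18.57 × 24/36 ≈ 12.38 kt.
12 kt < 30 kt ⇒ not rapid intensification.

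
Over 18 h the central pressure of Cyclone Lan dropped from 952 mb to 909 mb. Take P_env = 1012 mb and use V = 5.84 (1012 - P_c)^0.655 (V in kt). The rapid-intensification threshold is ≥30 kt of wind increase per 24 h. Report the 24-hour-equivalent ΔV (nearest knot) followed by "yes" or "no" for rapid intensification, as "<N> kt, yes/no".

V₁: ΔP = 60, V ≈ 5.84 × 60^0.655 ≈ 85.33 kt.
V₂: ΔP = 103, V ≈ 5.84 × 103^0.655 ≈ 121.57 kt.
ΔV over 18 h = 36.24 kt → 24 h equivalent = 36.24 × 24/18 ≈ 48.32 kt.
48 kt ≥ 30 kt ⇒ rapid intensification.

48 kt, yes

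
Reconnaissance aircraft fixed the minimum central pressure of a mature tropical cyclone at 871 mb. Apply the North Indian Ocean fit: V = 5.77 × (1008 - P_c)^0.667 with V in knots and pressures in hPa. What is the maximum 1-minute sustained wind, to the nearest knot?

ΔP = 1008 − 871 = 137 mb.
137^0.667 ≈ 26.619.
V ≈ 5.77 × 26.619 ≈ 153.6 kt.

154 kt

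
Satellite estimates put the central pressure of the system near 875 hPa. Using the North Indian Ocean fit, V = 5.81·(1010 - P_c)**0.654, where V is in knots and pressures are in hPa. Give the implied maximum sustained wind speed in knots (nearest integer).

144 kt

ΔP = 1010 − 875 = 135 hPa.
135^0.654 ≈ 24.731.
V ≈ 5.81 × 24.731 ≈ 143.7 kt.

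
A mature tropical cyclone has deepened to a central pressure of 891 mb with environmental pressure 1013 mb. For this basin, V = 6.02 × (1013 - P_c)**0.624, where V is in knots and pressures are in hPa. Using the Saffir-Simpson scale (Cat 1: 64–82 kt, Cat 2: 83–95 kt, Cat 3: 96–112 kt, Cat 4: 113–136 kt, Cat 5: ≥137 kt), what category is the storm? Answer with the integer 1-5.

4

ΔP = 1013 − 891 = 122 mb.
V ≈ 6.02 × 122^0.624 = 6.02 × 20.04 ≈ 121 kt.
121 kt falls in the Category 4 band.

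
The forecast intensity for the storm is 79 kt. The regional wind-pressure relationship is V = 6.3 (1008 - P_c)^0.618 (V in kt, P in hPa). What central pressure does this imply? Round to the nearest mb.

948 mb

ΔP = (V / 6.3)^(1/0.618) = (79/6.3)^1.618.
79/6.3 = 12.540; 12.540^1.618 ≈ 59.86 mb.
P_c = 1008 − 59.86 = 948.14 ≈ 948 mb.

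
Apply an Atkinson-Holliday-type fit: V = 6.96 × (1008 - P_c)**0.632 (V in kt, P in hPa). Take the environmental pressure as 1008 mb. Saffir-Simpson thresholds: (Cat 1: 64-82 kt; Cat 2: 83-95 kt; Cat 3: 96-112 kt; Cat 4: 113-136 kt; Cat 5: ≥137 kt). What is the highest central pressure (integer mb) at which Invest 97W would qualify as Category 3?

Category 3 begins at V = 96 kt.
Required ΔP = (96/6.96)^(1/0.632) = 13.793^1.582 ≈ 63.57 mb.
P_c ≤ 1008 − 63.57 = 944.43, so the highest integer P_c is 944 mb.

944 mb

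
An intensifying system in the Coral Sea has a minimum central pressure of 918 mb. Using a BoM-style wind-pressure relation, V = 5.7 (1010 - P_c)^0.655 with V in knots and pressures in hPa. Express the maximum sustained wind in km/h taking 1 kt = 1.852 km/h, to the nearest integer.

204 km/h

ΔP = 1010 − 918 = 92 mb.
V ≈ 5.7 × 92^0.655 = 5.7 × 19.332 ≈ 110.193 kt.
110.193 × 1.852 ≈ 204.08 km/h → 204 km/h.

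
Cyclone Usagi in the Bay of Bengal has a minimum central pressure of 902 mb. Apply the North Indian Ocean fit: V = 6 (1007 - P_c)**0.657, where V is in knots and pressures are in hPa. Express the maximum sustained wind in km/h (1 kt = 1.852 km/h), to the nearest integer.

236 km/h

ΔP = 1007 − 902 = 105 mb.
V ≈ 6 × 105^0.657 = 6 × 21.278 ≈ 127.665 kt.
127.665 × 1.852 ≈ 236.44 km/h → 236 km/h.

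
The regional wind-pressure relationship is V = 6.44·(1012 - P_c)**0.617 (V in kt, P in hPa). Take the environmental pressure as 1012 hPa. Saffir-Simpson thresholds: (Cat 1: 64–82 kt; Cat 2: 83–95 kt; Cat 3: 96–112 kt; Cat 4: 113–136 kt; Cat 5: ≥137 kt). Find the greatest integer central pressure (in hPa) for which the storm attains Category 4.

Category 4 begins at V = 113 kt.
Required ΔP = (113/6.44)^(1/0.617) = 17.547^1.621 ≈ 103.88 hPa.
P_c ≤ 1012 − 103.88 = 908.12, so the highest integer P_c is 908 hPa.

908 hPa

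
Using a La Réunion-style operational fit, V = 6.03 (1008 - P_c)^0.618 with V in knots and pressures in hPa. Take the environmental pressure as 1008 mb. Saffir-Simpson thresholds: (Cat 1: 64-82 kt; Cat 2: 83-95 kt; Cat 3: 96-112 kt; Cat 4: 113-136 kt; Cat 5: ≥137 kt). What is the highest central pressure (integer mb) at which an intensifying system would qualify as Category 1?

Category 1 begins at V = 64 kt.
Required ΔP = (64/6.03)^(1/0.618) = 10.614^1.618 ≈ 45.71 mb.
P_c ≤ 1008 − 45.71 = 962.29, so the highest integer P_c is 962 mb.

962 mb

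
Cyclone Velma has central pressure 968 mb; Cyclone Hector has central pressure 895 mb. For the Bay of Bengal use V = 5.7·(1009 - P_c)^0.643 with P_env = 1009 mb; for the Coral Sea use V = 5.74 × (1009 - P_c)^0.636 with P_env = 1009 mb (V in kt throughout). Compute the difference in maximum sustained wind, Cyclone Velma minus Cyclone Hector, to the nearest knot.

Cyclone Velma: ΔP = 41; V ≈ 5.7 × 41^0.643 ≈ 62.07 kt.
Cyclone Hector: ΔP = 114; V ≈ 5.74 × 114^0.636 ≈ 116.71 kt.
Difference ≈ 62.07 − 116.71 = -54.64 → -55 kt.

-55 kt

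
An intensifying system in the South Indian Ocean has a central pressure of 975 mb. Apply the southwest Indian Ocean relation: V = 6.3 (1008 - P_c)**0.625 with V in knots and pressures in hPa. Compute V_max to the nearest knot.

56 kt

ΔP = 1008 − 975 = 33 mb.
33^0.625 ≈ 8.893.
V ≈ 6.3 × 8.893 ≈ 56.0 kt.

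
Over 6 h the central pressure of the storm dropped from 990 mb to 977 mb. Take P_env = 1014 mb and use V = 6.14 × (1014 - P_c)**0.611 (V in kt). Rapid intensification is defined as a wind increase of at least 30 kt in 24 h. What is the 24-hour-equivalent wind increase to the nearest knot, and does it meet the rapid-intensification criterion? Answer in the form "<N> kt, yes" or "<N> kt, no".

52 kt, yes

V₁: ΔP = 24, V ≈ 6.14 × 24^0.611 ≈ 42.80 kt.
V₂: ΔP = 37, V ≈ 6.14 × 37^0.611 ≈ 55.76 kt.
ΔV over 6 h = 12.96 kt → 24 h equivalent = 12.96 × 24/6 ≈ 51.84 kt.
52 kt ≥ 30 kt ⇒ rapid intensification.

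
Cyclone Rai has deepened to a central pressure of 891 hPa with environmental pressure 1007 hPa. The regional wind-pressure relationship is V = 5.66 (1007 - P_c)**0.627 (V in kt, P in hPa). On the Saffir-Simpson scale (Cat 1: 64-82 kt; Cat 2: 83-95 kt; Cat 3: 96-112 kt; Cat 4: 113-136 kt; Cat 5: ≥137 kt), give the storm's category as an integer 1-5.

ΔP = 1007 − 891 = 116 hPa.
V ≈ 5.66 × 116^0.627 = 5.66 × 19.70 ≈ 111 kt.
111 kt falls in the Category 3 band.

3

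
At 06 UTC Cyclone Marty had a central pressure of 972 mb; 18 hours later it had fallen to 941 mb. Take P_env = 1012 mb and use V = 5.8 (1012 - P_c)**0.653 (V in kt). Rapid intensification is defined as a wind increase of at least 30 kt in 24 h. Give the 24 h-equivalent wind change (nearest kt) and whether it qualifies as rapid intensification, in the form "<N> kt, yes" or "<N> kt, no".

V₁: ΔP = 40, V ≈ 5.8 × 40^0.653 ≈ 64.50 kt.
V₂: ΔP = 71, V ≈ 5.8 × 71^0.653 ≈ 93.82 kt.
ΔV over 18 h = 29.32 kt → 24 h equivalent = 29.32 × 24/18 ≈ 39.09 kt.
39 kt ≥ 30 kt ⇒ rapid intensification.

39 kt, yes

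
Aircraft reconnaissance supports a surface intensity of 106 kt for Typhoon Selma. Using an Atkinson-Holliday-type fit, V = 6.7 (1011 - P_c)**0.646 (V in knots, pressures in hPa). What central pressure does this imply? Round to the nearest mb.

939 mb

ΔP = (V / 6.7)^(1/0.646) = (106/6.7)^1.548.
106/6.7 = 15.821; 15.821^1.548 ≈ 71.84 mb.
P_c = 1011 − 71.84 = 939.16 ≈ 939 mb.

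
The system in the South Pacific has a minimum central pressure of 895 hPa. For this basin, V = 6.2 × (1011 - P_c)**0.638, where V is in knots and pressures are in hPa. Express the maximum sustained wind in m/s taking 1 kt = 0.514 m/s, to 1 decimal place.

66.1 m/s

ΔP = 1011 − 895 = 116 hPa.
V ≈ 6.2 × 116^0.638 = 6.2 × 20.755 ≈ 128.681 kt.
128.681 × 0.514 ≈ 66.14 m/s → 66.1 m/s.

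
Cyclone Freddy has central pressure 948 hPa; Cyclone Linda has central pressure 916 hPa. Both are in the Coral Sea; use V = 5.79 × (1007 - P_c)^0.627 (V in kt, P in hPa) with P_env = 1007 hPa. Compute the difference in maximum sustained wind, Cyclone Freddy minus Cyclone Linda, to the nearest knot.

Cyclone Freddy: ΔP = 59; V ≈ 5.79 × 59^0.627 ≈ 74.65 kt.
Cyclone Linda: ΔP = 91; V ≈ 5.79 × 91^0.627 ≈ 97.95 kt.
Difference ≈ 74.65 − 97.95 = -23.30 → -23 kt.

-23 kt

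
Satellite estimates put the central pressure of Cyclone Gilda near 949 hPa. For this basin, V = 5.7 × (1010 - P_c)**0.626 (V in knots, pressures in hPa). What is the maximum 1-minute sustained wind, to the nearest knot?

ΔP = 1010 − 949 = 61 hPa.
61^0.626 ≈ 13.110.
V ≈ 5.7 × 13.110 ≈ 74.7 kt.

75 kt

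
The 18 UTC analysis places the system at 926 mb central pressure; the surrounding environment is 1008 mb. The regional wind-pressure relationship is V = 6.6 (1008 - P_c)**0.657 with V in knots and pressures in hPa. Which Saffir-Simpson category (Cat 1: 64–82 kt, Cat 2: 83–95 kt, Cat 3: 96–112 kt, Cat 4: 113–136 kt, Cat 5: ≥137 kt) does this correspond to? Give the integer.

4

ΔP = 1008 − 926 = 82 mb.
V ≈ 6.6 × 82^0.657 = 6.6 × 18.09 ≈ 119 kt.
119 kt falls in the Category 4 band.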